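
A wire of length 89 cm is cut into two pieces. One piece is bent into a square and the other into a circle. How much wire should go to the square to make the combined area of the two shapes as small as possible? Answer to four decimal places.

49.8488

Let x be the length used for the square. Square side x/4; circle radius (89−x)/(2π).
A(x) = (x/4)² + π·((89−x)/(2π))² = x²/16 + (89−x)²/(4π) for 0 ≤ x ≤ 89. A'(x) = x/8 − (89−x)/(2π) = 0 gives x = 4·89/(π+4) ≈ 49.8488.
A'' = 1/8 + 1/(2π) > 0, so this gives the minimum combined area; x ≈ 49.8488 cm to the square.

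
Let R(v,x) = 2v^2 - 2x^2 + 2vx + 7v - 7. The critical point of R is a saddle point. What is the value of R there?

-119/10

∂R/∂v = 4v + 2x + 7 = 0 and ∂R/∂x = 2v - 4x = 0, so (v, x) = (-7/5, -7/10).
The Hessian has R_{vv} = 4, R_{xx} = -4, R_{vx} = 2, giving D = -20 < 0, so the point is a saddle point.
R(-7/5, -7/10) = -119/10.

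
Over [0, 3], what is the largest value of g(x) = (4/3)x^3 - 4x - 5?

19

g'(x) = 4x^2 - 4, whose only zero in [0, 3] is x = 1.
Candidates: g(0) = -5; g(1) = -23/3; g(3) = 19.
So the maximum is g(3) = 19.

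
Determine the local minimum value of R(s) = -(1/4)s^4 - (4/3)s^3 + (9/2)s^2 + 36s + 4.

-191/4

R'(s) = -s^3 - 4s^2 + 9s + 36. Setting R'(s) = 0 gives s ∈ {-4, -3, 3}.
R''(s) = -3s^2 - 8s + 9. R''(-4) = -7 < 0 ⇒ local maximum; R''(-3) = 6 > 0 ⇒ local minimum; R''(3) = -42 < 0 ⇒ local maximum.
The local minimum is R(-3) = -191/4.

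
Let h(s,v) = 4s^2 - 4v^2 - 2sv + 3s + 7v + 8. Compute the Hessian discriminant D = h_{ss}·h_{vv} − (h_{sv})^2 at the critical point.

-68

∂h/∂s = 8s - 2v + 3 = 0 and ∂h/∂v = -2s - 8v + 7 = 0, so (s, v) = (-5/34, 31/34).
The Hessian has h_{ss} = 8, h_{vv} = -8, h_{sv} = -2, giving D = -68 < 0, so the point is a saddle point.
D = (8)·(-8) − (-2)^2 = -68.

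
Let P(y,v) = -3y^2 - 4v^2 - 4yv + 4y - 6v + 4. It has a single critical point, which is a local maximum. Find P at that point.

∂P/∂y = -6y - 4v + 4 = 0 and ∂P/∂v = -4y - 8v - 6 = 0, so (y, v) = (7/4, -13/8).
The Hessian has P_{yy} = -6, P_{vv} = -8, P_{yv} = -4, giving D = 32 > 0 with P_{yy} < 0, so the point is a local maximum.
P(7/4, -13/8) = 99/8.

99/8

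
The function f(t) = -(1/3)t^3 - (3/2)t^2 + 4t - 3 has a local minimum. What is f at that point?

Critical points: f'(t) = -t^2 - 3t + 4 vanishes at t = -4, 1.
Second-derivative test with f''(t) = -2t - 3: f''(-4) = 5 > 0 ⇒ local minimum; f''(1) = -5 < 0 ⇒ local maximum.
So the local minimum value is f(-4) = -65/3.

-65/3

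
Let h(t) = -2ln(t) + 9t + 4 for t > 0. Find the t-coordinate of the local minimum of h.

h'(t) = -2/t + 9 = 0 gives t = 2/9.
h''(t) = 2/t², which is positive for t > 0, so this is a local minimum.
h(2/9) = -2·ln(2/9) + 2 + 4 ≈ 9.0082.

2/9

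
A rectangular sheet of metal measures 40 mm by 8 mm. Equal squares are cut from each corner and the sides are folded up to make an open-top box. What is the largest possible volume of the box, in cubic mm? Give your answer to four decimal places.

288.8835

With cut size x, the volume is V(x) = x(40 − 2x)(8 − 2x) for 0 < x < 4.
V'(x) = 12x^2 − 192x + 320. Setting V'(x) = 0 gives x ≈ 1.8899 (the root in (0, 4)).
V''(x) = 24x − 192 is negative there, so this is the maximum; V ≈ 288.8835.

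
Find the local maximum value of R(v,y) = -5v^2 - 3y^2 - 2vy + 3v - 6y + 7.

635/56

∂R/∂v = -10v - 2y + 3 = 0 and ∂R/∂y = -2v - 6y - 6 = 0, so (v, y) = (15/28, -33/28).
The Hessian has R_{vv} = -10, R_{yy} = -6, R_{vy} = -2, giving D = 56 > 0 with R_{vv} < 0, so the point is a local maximum.
R(15/28, -33/28) = 635/56.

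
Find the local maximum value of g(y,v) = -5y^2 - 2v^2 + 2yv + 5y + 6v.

145/18

∂g/∂y = -10y + 2v + 5 = 0 and ∂g/∂v = 2y - 4v + 6 = 0, so (y, v) = (8/9, 35/18).
The Hessian has g_{yy} = -10, g_{vv} = -4, g_{yv} = 2, giving D = 36 > 0 with g_{yy} < 0, so the point is a local maximum.
g(8/9, 35/18) = 145/18.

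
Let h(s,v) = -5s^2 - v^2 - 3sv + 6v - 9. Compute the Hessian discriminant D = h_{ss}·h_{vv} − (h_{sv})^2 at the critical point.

∂h/∂s = -10s - 3v = 0 and ∂h/∂v = -3s - 2v + 6 = 0, so (s, v) = (-18/11, 60/11).
The Hessian has h_{ss} = -10, h_{vv} = -2, h_{sv} = -3, giving D = 11 > 0 with h_{ss} < 0, so the point is a local maximum.
D = (-10)·(-2) − (-3)^2 = 11.

11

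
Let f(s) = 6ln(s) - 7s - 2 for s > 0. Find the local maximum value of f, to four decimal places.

f'(s) = 6/s − 7 = 0 gives s = 6/7.
f''(s) = -6/s², which is negative for s > 0, so this is a local maximum.
f(6/7) = 6·ln(6/7) - 6 - 2 ≈ -8.9249.

-8.9249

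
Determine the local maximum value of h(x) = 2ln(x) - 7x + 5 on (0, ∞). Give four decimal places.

0.4945

h'(x) = 2/x − 7 = 0 gives x = 2/7.
h''(x) = -2/x², which is negative for x > 0, so this is a local maximum.
h(2/7) = 2·ln(2/7) - 2 + 5 ≈ 0.4945.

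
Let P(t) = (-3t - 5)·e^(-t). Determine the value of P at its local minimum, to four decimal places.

-5.8432

Differentiating with the product rule gives P'(t) = (3t + 2)·e^(-t). Since e^(-t) > 0, the only critical point is t = -2/3.
P''(-2/3) has the same sign as 3 > 0, so this is a local minimum.
P(-2/3) = (-3)·e^(2/3) ≈ -5.8432.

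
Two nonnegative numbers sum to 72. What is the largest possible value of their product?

With x + y = 72, the product is P(x) = x(72 − x).
P'(x) = 72 − 2x = 0 gives x = 36; P'' = −2 < 0, so this is the maximum.
P = 36·36 = 1296.

1296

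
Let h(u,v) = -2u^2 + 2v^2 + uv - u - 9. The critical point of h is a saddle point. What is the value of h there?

-151/17

∂h/∂u = -4u + v - 1 = 0 and ∂h/∂v = u + 4v = 0, so (u, v) = (-4/17, 1/17).
The Hessian has h_{uu} = -4, h_{vv} = 4, h_{uv} = 1, giving D = -17 < 0, so the point is a saddle point.
h(-4/17, 1/17) = -151/17.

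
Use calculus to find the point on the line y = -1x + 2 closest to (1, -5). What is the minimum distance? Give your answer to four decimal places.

4.2426

Minimize D(x)^2 = (x - 1)^2 + (-x + 7)^2.
d/dx[D^2] = 2(x - 1) + 2·(-1)·(-x + 7) = 0 ⇒ x = 4.
Then y = -2 and the distance is √(18) ≈ 4.2426.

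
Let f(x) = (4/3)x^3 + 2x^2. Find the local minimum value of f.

f'(x) = 4x^2 + 4x = 0 at x = -1, 0.
Since f''(x) = 8x + 4, we get f''(-1) = -4 < 0 ⇒ local maximum; f''(0) = 4 > 0 ⇒ local minimum.
The local minimum is f(0) = 0.

0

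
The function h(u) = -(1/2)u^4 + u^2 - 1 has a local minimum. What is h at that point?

-1

h'(u) = -2u^3 + 2u = 0 at u = -1, 0, 1.
Since h''(u) = -6u^2 + 2, we get h''(-1) = -4 < 0 ⇒ local maximum; h''(0) = 2 > 0 ⇒ local minimum; h''(1) = -4 < 0 ⇒ local maximum.
The local minimum is h(0) = -1.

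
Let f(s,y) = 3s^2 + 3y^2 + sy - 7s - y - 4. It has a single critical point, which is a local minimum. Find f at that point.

-283/35

∂f/∂s = 6s + y - 7 = 0 and ∂f/∂y = s + 6y - 1 = 0, so (s, y) = (41/35, -1/35).
The Hessian has f_{ss} = 6, f_{yy} = 6, f_{sy} = 1, giving D = 35 > 0 with f_{ss} > 0, so the point is a local minimum.
f(41/35, -1/35) = -283/35.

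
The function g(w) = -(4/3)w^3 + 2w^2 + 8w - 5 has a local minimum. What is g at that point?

-29/3

Critical points: g'(w) = -4w^2 + 4w + 8 vanishes at w = -1, 2.
Second-derivative test with g''(w) = -8w + 4: g''(-1) = 12 > 0 ⇒ local minimum; g''(2) = -12 < 0 ⇒ local maximum.
So the local minimum value is g(-1) = -29/3.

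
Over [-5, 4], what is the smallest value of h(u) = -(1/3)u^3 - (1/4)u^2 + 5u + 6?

-137/48

The derivative is -u^2 - (1/2)u + 5, which vanishes at u = -5/2 and u = 2.
Evaluating at the critical points and endpoints: h(-5) = 197/12, h(-5/2) = -137/48, h(2) = 37/3, h(4) = 2/3.
Hence the absolute minimum is -137/48 at u = -5/2.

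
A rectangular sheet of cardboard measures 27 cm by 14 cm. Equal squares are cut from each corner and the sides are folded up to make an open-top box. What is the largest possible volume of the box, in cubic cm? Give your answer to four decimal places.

504.1946

With cut size x, the volume is V(x) = x(27 − 2x)(14 − 2x) for 0 < x < 7.
V'(x) = 12x^2 − 164x + 378. Setting V'(x) = 0 gives x ≈ 2.9353 (the root in (0, 7)).
V''(x) = 24x − 164 is negative there, so this is the maximum; V ≈ 504.1946.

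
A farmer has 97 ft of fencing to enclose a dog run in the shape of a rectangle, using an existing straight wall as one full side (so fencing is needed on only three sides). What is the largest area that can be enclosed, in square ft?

9409/8

Let the sides perpendicular to the wall have length x and the parallel side y, so 2x + y = 97 and the area is A = xy = x(97 − 2x).
A'(x) = 97 − 4x = 0 gives x = 97/4, and A''(x) = −4 < 0 confirms a maximum.
Then y = 97 − 2·97/4 = 97/2 and A = 9409/8.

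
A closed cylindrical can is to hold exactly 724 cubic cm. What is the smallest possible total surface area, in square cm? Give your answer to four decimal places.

With radius r and height h, πr²h = 724 so h = 724/(πr²), and S(r) = 2πr² + 2πrh = 2πr² + 2·724/r.
S'(r) = 4πr − 2·724/r² = 0 ⇒ r³ = 724/(2π), so r ≈ 4.8662 and h = 2r ≈ 9.7323.
S''(r) = 4π + 4·724/r³ > 0, so this is the minimum; S ≈ 446.3480.

446.3480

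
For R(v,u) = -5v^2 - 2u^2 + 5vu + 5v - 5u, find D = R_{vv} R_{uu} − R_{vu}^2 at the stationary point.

∂R/∂v = -10v + 5u + 5 = 0 and ∂R/∂u = 5v - 4u - 5 = 0, so (v, u) = (-1/3, -5/3).
The Hessian has R_{vv} = -10, R_{uu} = -4, R_{vu} = 5, giving D = 15 > 0 with R_{vv} < 0, so the point is a local maximum.
D = (-10)·(-4) − (5)^2 = 15.

15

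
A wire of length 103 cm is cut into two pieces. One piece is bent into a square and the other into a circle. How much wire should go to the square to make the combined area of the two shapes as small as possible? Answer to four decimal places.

Let x be the length used for the square. Square side x/4; circle radius (103−x)/(2π).
A(x) = (x/4)² + π·((103−x)/(2π))² = x²/16 + (103−x)²/(4π) for 0 ≤ x ≤ 103. A'(x) = x/8 − (103−x)/(2π) = 0 gives x = 4·103/(π+4) ≈ 57.6902.
A'' = 1/8 + 1/(2π) > 0, so this gives the minimum combined area; x ≈ 57.6902 cm to the square.

57.6902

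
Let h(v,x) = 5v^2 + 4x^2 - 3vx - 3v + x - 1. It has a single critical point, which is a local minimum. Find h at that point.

-103/71

∂h/∂v = 10v - 3x - 3 = 0 and ∂h/∂x = -3v + 8x + 1 = 0, so (v, x) = (21/71, -1/71).
The Hessian has h_{vv} = 10, h_{xx} = 8, h_{vx} = -3, giving D = 71 > 0 with h_{vv} > 0, so the point is a local minimum.
h(21/71, -1/71) = -103/71.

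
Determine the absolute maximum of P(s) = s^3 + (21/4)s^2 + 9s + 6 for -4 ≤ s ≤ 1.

The derivative is 3s^2 + (21/2)s + 9, which vanishes at s = -2 and s = -3/2.
Evaluating at the critical points and endpoints: P(-4) = -10; P(-2) = 1; P(-3/2) = 15/16; P(1) = 85/4.
Hence the absolute maximum is 85/4 at s = 1.

85/4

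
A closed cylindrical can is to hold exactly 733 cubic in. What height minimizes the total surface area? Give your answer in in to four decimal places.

9.7725

With radius r and height h, πr²h = 733 so h = 733/(πr²), and S(r) = 2πr² + 2πrh = 2πr² + 2·733/r.
S'(r) = 4πr − 2·733/r² = 0 ⇒ r³ = 733/(2π), so r ≈ 4.8862 and h = 2r ≈ 9.7725.
S''(r) = 4π + 4·733/r³ > 0, so this is the minimum; S ≈ 450.0394.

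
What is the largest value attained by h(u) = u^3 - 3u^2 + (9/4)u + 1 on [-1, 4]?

26

h'(u) = 3u^2 - 6u + 9/4, which vanishes at u = 1/2 and u = 3/2.
Evaluating at the critical points and endpoints: h(-1) = -21/4, h(1/2) = 3/2, h(3/2) = 1, h(4) = 26.
So the maximum is h(4) = 26.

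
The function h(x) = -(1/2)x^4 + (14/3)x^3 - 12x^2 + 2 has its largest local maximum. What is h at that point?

2

h'(x) = -2x^3 + 14x^2 - 24x = 0 at x = 0, 3, 4.
Second-derivative test with h''(x) = -6x^2 + 28x - 24: h''(0) = -24 < 0 ⇒ local maximum; h''(3) = 6 > 0 ⇒ local minimum; h''(4) = -8 < 0 ⇒ local maximum.
So the largest local maximum value is h(0) = 2.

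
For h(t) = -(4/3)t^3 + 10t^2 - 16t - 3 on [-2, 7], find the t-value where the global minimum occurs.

7

The derivative is -4t^2 + 20t - 16, which vanishes at t = 1 and t = 4.
Candidates: h(-2) = 239/3, h(1) = -31/3, h(4) = 23/3, h(7) = -247/3.
The minimum over the interval is -247/3, attained at t = 7.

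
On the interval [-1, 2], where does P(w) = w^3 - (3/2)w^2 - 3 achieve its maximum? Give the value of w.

P'(w) = 3w^2 - 3w, which vanishes at w = 0 and w = 1.
Evaluating at the critical points and endpoints: P(-1) = -11/2; P(0) = -3; P(1) = -7/2; P(2) = -1.
So the maximum is P(2) = -1.

2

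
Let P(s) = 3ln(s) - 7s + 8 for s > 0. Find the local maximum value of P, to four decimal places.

2.4581

P'(s) = 3/s − 7 = 0 gives s = 3/7.
P''(s) = -3/s², which is negative for s > 0, so this is a local maximum.
P(3/7) = 3·ln(3/7) - 3 + 8 ≈ 2.4581.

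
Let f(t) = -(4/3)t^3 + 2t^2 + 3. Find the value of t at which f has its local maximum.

1

f'(t) = -4t^2 + 4t = 0 at t = 0, 1.
f''(t) = -8t + 4. f''(0) = 4 > 0 ⇒ local minimum; f''(1) = -4 < 0 ⇒ local maximum.
So the local maximum value is f(1) = 11/3.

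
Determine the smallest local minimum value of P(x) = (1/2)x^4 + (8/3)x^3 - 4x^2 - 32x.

P'(x) = 2x^3 + 8x^2 - 8x - 32 = 0 at x = -4, -2, 2.
P''(x) = 6x^2 + 16x - 8. P''(-4) = 24 > 0 ⇒ local minimum; P''(-2) = -16 < 0 ⇒ local maximum; P''(2) = 48 > 0 ⇒ local minimum.
Thus P has its smallest local minimum at x = 2, with value -152/3.

-152/3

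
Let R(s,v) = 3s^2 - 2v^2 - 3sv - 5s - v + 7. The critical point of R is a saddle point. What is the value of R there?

199/33

∂R/∂s = 6s - 3v - 5 = 0 and ∂R/∂v = -3s - 4v - 1 = 0, so (s, v) = (17/33, -7/11).
The Hessian has R_{ss} = 6, R_{vv} = -4, R_{sv} = -3, giving D = -33 < 0, so the point is a saddle point.
R(17/33, -7/11) = 199/33.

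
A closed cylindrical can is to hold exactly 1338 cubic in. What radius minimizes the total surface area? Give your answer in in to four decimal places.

With radius r and height h, πr²h = 1338 so h = 1338/(πr²), and S(r) = 2πr² + 2πrh = 2πr² + 2·1338/r.
S'(r) = 4πr − 2·1338/r² = 0 ⇒ r³ = 1338/(2π), so r ≈ 5.9716 and h = 2r ≈ 11.9432.
S''(r) = 4π + 4·1338/r³ > 0, so this is the minimum; S ≈ 672.1795.

5.9716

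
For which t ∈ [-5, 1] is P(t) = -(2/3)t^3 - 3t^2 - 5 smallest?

P'(t) = -2t^2 - 6t, which vanishes at t = -3 and t = 0.
Evaluating at the critical points and endpoints: P(-5) = 10/3,  P(-3) = -14,  P(0) = -5,  P(1) = -26/3.
So the minimum is P(-3) = -14.

-3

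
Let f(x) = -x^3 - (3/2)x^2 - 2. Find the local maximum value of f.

-2

f'(x) = -3x^2 - 3x. Setting f'(x) = 0 gives x ∈ {-1, 0}.
Second-derivative test with f''(x) = -6x - 3: f''(-1) = 3 > 0 ⇒ local minimum; f''(0) = -3 < 0 ⇒ local maximum.
So the local maximum value is f(0) = -2.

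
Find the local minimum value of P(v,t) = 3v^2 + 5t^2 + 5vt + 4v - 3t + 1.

∂P/∂v = 6v + 5t + 4 = 0 and ∂P/∂t = 5v + 10t - 3 = 0, so (v, t) = (-11/7, 38/35).
The Hessian has P_{vv} = 6, P_{tt} = 10, P_{vt} = 5, giving D = 35 > 0 with P_{vv} > 0, so the point is a local minimum.
P(-11/7, 38/35) = -132/35.

-132/35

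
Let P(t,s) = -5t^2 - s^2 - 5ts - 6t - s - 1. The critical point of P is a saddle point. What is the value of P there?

∂P/∂t = -10t - 5s - 6 = 0 and ∂P/∂s = -5t - 2s - 1 = 0, so (t, s) = (7/5, -4).
The Hessian has P_{tt} = -10, P_{ss} = -2, P_{ts} = -5, giving D = -5 < 0, so the point is a saddle point.
P(7/5, -4) = -16/5.

-16/5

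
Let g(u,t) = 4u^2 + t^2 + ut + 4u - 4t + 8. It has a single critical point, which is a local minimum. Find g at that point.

∂g/∂u = 8u + t + 4 = 0 and ∂g/∂t = u + 2t - 4 = 0, so (u, t) = (-4/5, 12/5).
The Hessian has g_{uu} = 8, g_{tt} = 2, g_{ut} = 1, giving D = 15 > 0 with g_{uu} > 0, so the point is a local minimum.
g(-4/5, 12/5) = 8/5.

8/5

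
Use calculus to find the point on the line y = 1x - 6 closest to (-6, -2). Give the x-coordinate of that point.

-1

Minimize D(x)^2 = (x + 6)^2 + (x - 4)^2.
d/dx[D^2] = 2(x + 6) + 2·1·(x - 4) = 0 ⇒ x = -1.
Then y = -7 and the distance is √(50) ≈ 7.0711.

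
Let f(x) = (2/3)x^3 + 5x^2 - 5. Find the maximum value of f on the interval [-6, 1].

110/3

Differentiating, f'(x) = 2x^2 + 10x; which vanishes at x = -5 and x = 0.
Evaluating at the critical points and endpoints: f(-6) = 31,  f(-5) = 110/3,  f(0) = -5,  f(1) = 2/3.
The maximum over the interval is 110/3, attained at x = -5.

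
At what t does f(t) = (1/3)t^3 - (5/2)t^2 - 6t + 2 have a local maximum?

f'(t) = t^2 - 5t - 6. Setting f'(t) = 0 gives t ∈ {-1, 6}.
Second-derivative test with f''(t) = 2t - 5: f''(-1) = -7 < 0 ⇒ local maximum; f''(6) = 7 > 0 ⇒ local minimum.
The local maximum is f(-1) = 31/6.

-1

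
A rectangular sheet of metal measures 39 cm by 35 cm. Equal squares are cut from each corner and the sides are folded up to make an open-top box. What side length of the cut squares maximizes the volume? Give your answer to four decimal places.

6.1397

With cut size x, the volume is V(x) = x(39 − 2x)(35 − 2x) for 0 < x < 17.5.
V'(x) = 12x^2 − 296x + 1365. Setting V'(x) = 0 gives x ≈ 6.1397 (the root in (0, 17.5)).
V''(x) = 24x − 296 is negative there, so this is the maximum; V ≈ 3727.4614.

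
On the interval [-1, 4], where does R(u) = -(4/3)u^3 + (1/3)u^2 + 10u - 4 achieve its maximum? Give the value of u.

R'(u) = -4u^2 + (2/3)u + 10, whose only zero in [-1, 4] is u = 5/3.
Evaluating at the critical points and endpoints: R(-1) = -37/3, R(5/3) = 601/81, R(4) = -44.
Hence the absolute maximum is 601/81 at u = 5/3.

5/3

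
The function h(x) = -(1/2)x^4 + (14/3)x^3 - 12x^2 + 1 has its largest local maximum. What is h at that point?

h'(x) = -2x^3 + 14x^2 - 24x = 0 at x = 0, 3, 4.
Second-derivative test with h''(x) = -6x^2 + 28x - 24: h''(0) = -24 < 0 ⇒ local maximum; h''(3) = 6 > 0 ⇒ local minimum; h''(4) = -8 < 0 ⇒ local maximum.
The largest local maximum is h(0) = 1.

1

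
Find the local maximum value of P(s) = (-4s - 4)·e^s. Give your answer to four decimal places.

By the product rule, P'(s) = (-4s - 8)·e^s. Since e^s > 0, the only critical point is s = -2.
P''(-2) has the same sign as -4 < 0, so this is a local maximum.
P(-2) = (4)·e^(-2) ≈ 0.5413.

0.5413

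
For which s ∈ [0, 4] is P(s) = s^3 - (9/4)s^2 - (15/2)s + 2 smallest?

5/2

The derivative is 3s^2 - (9/2)s - 15/2, whose only zero in [0, 4] is s = 5/2.
Evaluating at the critical points and endpoints: P(0) = 2,  P(5/2) = -243/16,  P(4) = 0.
So the minimum is P(5/2) = -243/16.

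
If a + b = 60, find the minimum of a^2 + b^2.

With a + b = 60, a^2 + b^2 = a^2 + (60 − a)^2.
The derivative 2a − 2(60 − a) = 4a − 120 vanishes at a = 30; second derivative 4 > 0, a minimum.
The minimum is 2·(30)^2 = 1800.

1800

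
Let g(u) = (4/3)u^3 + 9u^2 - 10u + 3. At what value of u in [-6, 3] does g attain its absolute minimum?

g'(u) = 4u^2 + 18u - 10, which vanishes at u = -5 and u = 1/2.
Candidates: g(-6) = 99, g(-5) = 334/3, g(1/2) = 5/12, g(3) = 90.
Hence the absolute minimum is 5/12 at u = 1/2.

1/2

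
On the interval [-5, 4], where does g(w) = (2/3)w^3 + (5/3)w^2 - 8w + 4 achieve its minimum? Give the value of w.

g'(w) = 2w^2 + (10/3)w - 8, which vanishes at w = -3 and w = 4/3.
Evaluating at the critical points and endpoints: g(-5) = 7/3,  g(-3) = 25,  g(4/3) = -172/81,  g(4) = 124/3.
So the minimum is g(4/3) = -172/81.

4/3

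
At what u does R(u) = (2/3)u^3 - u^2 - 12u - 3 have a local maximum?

-2

R'(u) = 2u^2 - 2u - 12 = 0 at u = -2, 3.
R''(u) = 4u - 2. R''(-2) = -10 < 0 ⇒ local maximum; R''(3) = 10 > 0 ⇒ local minimum.
Thus R has its local maximum at u = -2, with value 35/3.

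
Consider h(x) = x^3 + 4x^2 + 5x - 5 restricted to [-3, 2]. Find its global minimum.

-11

The derivative is 3x^2 + 8x + 5, which vanishes at x = -5/3 and x = -1.
Evaluating at the critical points and endpoints: h(-3) = -11; h(-5/3) = -185/27; h(-1) = -7; h(2) = 29.
The minimum over the interval is -11, attained at x = -3.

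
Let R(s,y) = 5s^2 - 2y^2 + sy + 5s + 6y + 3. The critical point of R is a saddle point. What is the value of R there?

∂R/∂s = 10s + y + 5 = 0 and ∂R/∂y = s - 4y + 6 = 0, so (s, y) = (-26/41, 55/41).
The Hessian has R_{ss} = 10, R_{yy} = -4, R_{sy} = 1, giving D = -41 < 0, so the point is a saddle point.
R(-26/41, 55/41) = 223/41.

223/41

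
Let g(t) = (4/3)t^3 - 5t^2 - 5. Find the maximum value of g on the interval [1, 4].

Differentiating, g'(t) = 4t^2 - 10t; whose only zero in [1, 4] is t = 5/2.
Evaluating at the critical points and endpoints: g(1) = -26/3,  g(5/2) = -185/12,  g(4) = 1/3.
So the maximum is g(4) = 1/3.

1/3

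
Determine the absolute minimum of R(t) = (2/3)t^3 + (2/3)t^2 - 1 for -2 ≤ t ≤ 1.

The derivative is 2t^2 + (4/3)t, which vanishes at t = -2/3 and t = 0.
Compare values at every candidate in [-2, 1]: R(-2) = -11/3; R(-2/3) = -73/81; R(0) = -1; R(1) = 1/3.
Hence the absolute minimum is -11/3 at t = -2.

-11/3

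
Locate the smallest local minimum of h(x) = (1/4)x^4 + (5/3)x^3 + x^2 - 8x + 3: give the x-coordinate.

1

h'(x) = x^3 + 5x^2 + 2x - 8 = 0 at x = -4, -2, 1.
Second-derivative test with h''(x) = 3x^2 + 10x + 2: h''(-4) = 10 > 0 ⇒ local minimum; h''(-2) = -6 < 0 ⇒ local maximum; h''(1) = 15 > 0 ⇒ local minimum.
Thus h has its smallest local minimum at x = 1, with value -25/12.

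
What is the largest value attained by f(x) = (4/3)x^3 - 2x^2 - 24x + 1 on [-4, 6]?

Differentiating, f'(x) = 4x^2 - 4x - 24; which vanishes at x = -2 and x = 3.
Compare values at every candidate in [-4, 6]: f(-4) = -61/3; f(-2) = 91/3; f(3) = -53; f(6) = 73.
Hence the absolute maximum is 73 at x = 6.

73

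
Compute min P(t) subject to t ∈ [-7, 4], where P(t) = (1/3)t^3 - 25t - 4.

-248/3

Differentiating, P'(t) = t^2 - 25; whose only zero in [-7, 4] is t = -5.
Compare values at every candidate in [-7, 4]: P(-7) = 170/3; P(-5) = 238/3; P(4) = -248/3.
Hence the absolute minimum is -248/3 at t = 4.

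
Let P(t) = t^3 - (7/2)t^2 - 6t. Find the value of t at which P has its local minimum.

3

P'(t) = 3t^2 - 7t - 6. Setting P'(t) = 0 gives t ∈ {-2/3, 3}.
Second-derivative test with P''(t) = 6t - 7: P''(-2/3) = -11 < 0 ⇒ local maximum; P''(3) = 11 > 0 ⇒ local minimum.
So the local minimum value is P(3) = -45/2.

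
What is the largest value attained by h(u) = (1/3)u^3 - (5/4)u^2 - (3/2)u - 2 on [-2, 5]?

Differentiating, h'(u) = u^2 - (5/2)u - 3/2; which vanishes at u = -1/2 and u = 3.
Evaluating at the critical points and endpoints: h(-2) = -20/3, h(-1/2) = -77/48, h(3) = -35/4, h(5) = 11/12.
The maximum over the interval is 11/12, attained at u = 5.

11/12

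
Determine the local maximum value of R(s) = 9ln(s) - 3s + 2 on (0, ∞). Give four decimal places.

R'(s) = 9/s − 3 = 0 gives s = 3.
R''(s) = -9/s², which is negative for s > 0, so this is a local maximum.
R(3) = 9·ln(3) - 9 + 2 ≈ 2.8875.

2.8875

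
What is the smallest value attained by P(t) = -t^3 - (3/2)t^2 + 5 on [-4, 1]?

Differentiating, P'(t) = -3t^2 - 3t; which vanishes at t = -1 and t = 0.
Evaluating at the critical points and endpoints: P(-4) = 45, P(-1) = 9/2, P(0) = 5, P(1) = 5/2.
So the minimum is P(1) = 5/2.

5/2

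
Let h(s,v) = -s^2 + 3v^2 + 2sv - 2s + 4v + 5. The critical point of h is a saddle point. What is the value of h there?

23/4

∂h/∂s = -2s + 2v - 2 = 0 and ∂h/∂v = 2s + 6v + 4 = 0, so (s, v) = (-5/4, -1/4).
The Hessian has h_{ss} = -2, h_{vv} = 6, h_{sv} = 2, giving D = -16 < 0, so the point is a saddle point.
h(-5/4, -1/4) = 23/4.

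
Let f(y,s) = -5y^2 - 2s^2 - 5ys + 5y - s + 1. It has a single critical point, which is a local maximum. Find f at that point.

∂f/∂y = -10y - 5s + 5 = 0 and ∂f/∂s = -5y - 4s - 1 = 0, so (y, s) = (5/3, -7/3).
The Hessian has f_{yy} = -10, f_{ss} = -4, f_{ys} = -5, giving D = 15 > 0 with f_{yy} < 0, so the point is a local maximum.
f(5/3, -7/3) = 19/3.

19/3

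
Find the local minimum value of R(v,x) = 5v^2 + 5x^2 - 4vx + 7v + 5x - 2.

∂R/∂v = 10v - 4x + 7 = 0 and ∂R/∂x = -4v + 10x + 5 = 0, so (v, x) = (-15/14, -13/14).
The Hessian has R_{vv} = 10, R_{xx} = 10, R_{vx} = -4, giving D = 84 > 0 with R_{vv} > 0, so the point is a local minimum.
R(-15/14, -13/14) = -113/14.

-113/14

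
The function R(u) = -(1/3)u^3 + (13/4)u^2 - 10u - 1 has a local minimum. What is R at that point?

-523/48

Critical points: R'(u) = -u^2 + (13/2)u - 10 vanishes at u = 5/2, 4.
Since R''(u) = -2u + 13/2, we get R''(5/2) = 3/2 > 0 ⇒ local minimum; R''(4) = -3/2 < 0 ⇒ local maximum.
Thus R has its local minimum at u = 5/2, with value -523/48.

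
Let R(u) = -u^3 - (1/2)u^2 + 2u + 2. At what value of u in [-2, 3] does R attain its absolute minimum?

Differentiating, R'(u) = -3u^2 - u + 2; which vanishes at u = -1 and u = 2/3.
Compare values at every candidate in [-2, 3]: R(-2) = 4; R(-1) = 1/2; R(2/3) = 76/27; R(3) = -47/2.
So the minimum is R(3) = -47/2.

3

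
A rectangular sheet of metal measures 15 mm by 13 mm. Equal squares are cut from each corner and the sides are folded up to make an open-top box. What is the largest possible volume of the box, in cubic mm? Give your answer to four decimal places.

200.9348

With cut size x, the volume is V(x) = x(15 − 2x)(13 − 2x) for 0 < x < 6.5.
V'(x) = 12x^2 − 112x + 195. Setting V'(x) = 0 gives x ≈ 2.3155 (the root in (0, 6.5)).
V''(x) = 24x − 112 is negative there, so this is the maximum; V ≈ 200.9348.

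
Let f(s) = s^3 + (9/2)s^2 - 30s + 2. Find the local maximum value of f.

279/2

Critical points: f'(s) = 3s^2 + 9s - 30 vanishes at s = -5, 2.
Since f''(s) = 6s + 9, we get f''(-5) = -21 < 0 ⇒ local maximum; f''(2) = 21 > 0 ⇒ local minimum.
So the local maximum value is f(-5) = 279/2.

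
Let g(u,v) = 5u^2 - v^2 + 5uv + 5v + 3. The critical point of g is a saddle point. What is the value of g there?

52/9

∂g/∂u = 10u + 5v = 0 and ∂g/∂v = 5u - 2v + 5 = 0, so (u, v) = (-5/9, 10/9).
The Hessian has g_{uu} = 10, g_{vv} = -2, g_{uv} = 5, giving D = -45 < 0, so the point is a saddle point.
g(-5/9, 10/9) = 52/9.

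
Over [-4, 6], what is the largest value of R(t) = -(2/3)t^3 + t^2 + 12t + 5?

32

The derivative is -2t^2 + 2t + 12, which vanishes at t = -2 and t = 3.
Evaluating at the critical points and endpoints: R(-4) = 47/3, R(-2) = -29/3, R(3) = 32, R(6) = -31.
So the maximum is R(3) = 32.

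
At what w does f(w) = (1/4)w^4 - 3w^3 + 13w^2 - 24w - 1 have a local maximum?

f'(w) = w^3 - 9w^2 + 26w - 24 = 0 at w = 2, 3, 4.
Since f''(w) = 3w^2 - 18w + 26, we get f''(2) = 2 > 0 ⇒ local minimum; f''(3) = -1 < 0 ⇒ local maximum; f''(4) = 2 > 0 ⇒ local minimum.
The local maximum is f(3) = -67/4.

3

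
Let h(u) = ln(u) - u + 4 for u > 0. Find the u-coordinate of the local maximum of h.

1

h'(u) = 1/u − 1 = 0 gives u = 1.
h''(u) = -1/u², which is negative for u > 0, so this is a local maximum.
h(1) = 1·ln(1) - 1 + 4 ≈ 3.0000.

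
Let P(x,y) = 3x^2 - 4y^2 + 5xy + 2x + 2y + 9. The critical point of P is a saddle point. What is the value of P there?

∂P/∂x = 6x + 5y + 2 = 0 and ∂P/∂y = 5x - 8y + 2 = 0, so (x, y) = (-26/73, 2/73).
The Hessian has P_{xx} = 6, P_{yy} = -8, P_{xy} = 5, giving D = -73 < 0, so the point is a saddle point.
P(-26/73, 2/73) = 633/73.

633/73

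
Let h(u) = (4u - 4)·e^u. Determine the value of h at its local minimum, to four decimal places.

-4.0000

By the product rule, h'(u) = (4u)·e^u. Since e^u > 0, the only critical point is u = 0.
h''(0) has the same sign as 4 > 0, so this is a local minimum.
h(0) = (-4)·e^(0) ≈ -4.0000.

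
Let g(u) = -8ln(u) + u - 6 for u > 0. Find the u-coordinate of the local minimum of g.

g'(u) = -8/u + 1 = 0 gives u = 8.
g''(u) = 8/u², which is positive for u > 0, so this is a local minimum.
g(8) = -8·ln(8) + 8 - 6 ≈ -14.6355.

8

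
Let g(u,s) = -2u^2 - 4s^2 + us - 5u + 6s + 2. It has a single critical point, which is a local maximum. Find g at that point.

∂g/∂u = -4u + s - 5 = 0 and ∂g/∂s = u - 8s + 6 = 0, so (u, s) = (-34/31, 19/31).
The Hessian has g_{uu} = -4, g_{ss} = -8, g_{us} = 1, giving D = 31 > 0 with g_{uu} < 0, so the point is a local maximum.
g(-34/31, 19/31) = 204/31.

204/31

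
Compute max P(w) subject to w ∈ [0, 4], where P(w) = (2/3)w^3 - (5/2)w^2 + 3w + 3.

Differentiating, P'(w) = 2w^2 - 5w + 3; which vanishes at w = 1 and w = 3/2.
Candidates: P(0) = 3,  P(1) = 25/6,  P(3/2) = 33/8,  P(4) = 53/3.
The maximum over the interval is 53/3, attained at w = 4.

53/3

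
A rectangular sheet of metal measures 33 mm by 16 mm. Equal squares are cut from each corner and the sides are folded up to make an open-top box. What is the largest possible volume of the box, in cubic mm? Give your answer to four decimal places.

819.5364

With cut size x, the volume is V(x) = x(33 − 2x)(16 − 2x) for 0 < x < 8.
V'(x) = 12x^2 − 196x + 528. Setting V'(x) = 0 gives x ≈ 3.4028 (the root in (0, 8)).
V''(x) = 24x − 196 is negative there, so this is the maximum; V ≈ 819.5364.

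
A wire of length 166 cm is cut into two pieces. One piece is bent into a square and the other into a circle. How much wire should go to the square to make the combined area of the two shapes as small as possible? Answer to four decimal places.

92.9765

Let x be the length used for the square. Square side x/4; circle radius (166−x)/(2π).
A(x) = (x/4)² + π·((166−x)/(2π))² = x²/16 + (166−x)²/(4π) for 0 ≤ x ≤ 166. A'(x) = x/8 − (166−x)/(2π) = 0 gives x = 4·166/(π+4) ≈ 92.9765.
A'' = 1/8 + 1/(2π) > 0, so this gives the minimum combined area; x ≈ 92.9765 cm to the square.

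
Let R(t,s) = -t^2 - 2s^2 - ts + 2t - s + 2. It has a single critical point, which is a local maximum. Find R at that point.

∂R/∂t = -2t - s + 2 = 0 and ∂R/∂s = -t - 4s - 1 = 0, so (t, s) = (9/7, -4/7).
The Hessian has R_{tt} = -2, R_{ss} = -4, R_{ts} = -1, giving D = 7 > 0 with R_{tt} < 0, so the point is a local maximum.
R(9/7, -4/7) = 25/7.

25/7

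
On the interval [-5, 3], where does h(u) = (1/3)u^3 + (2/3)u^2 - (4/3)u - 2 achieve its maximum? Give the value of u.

h'(u) = u^2 + (4/3)u - 4/3, which vanishes at u = -2 and u = 2/3.
Compare values at every candidate in [-5, 3]: h(-5) = -61/3; h(-2) = 2/3; h(2/3) = -202/81; h(3) = 9.
So the maximum is h(3) = 9.

3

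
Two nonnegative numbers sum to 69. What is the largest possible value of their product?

With x + y = 69, the product is P(x) = x(69 − x).
P'(x) = 69 − 2x = 0 gives x = 69/2; P'' = −2 < 0, so this is the maximum.
P = 69/2·69/2 = 4761/4.

4761/4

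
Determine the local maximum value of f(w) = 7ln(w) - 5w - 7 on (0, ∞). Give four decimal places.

f'(w) = 7/w − 5 = 0 gives w = 7/5.
f''(w) = -7/w², which is negative for w > 0, so this is a local maximum.
f(7/5) = 7·ln(7/5) - 7 - 7 ≈ -11.6447.

-11.6447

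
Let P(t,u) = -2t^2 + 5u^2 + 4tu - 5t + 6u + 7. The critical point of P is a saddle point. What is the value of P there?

∂P/∂t = -4t + 4u - 5 = 0 and ∂P/∂u = 4t + 10u + 6 = 0, so (t, u) = (-37/28, -1/14).
The Hessian has P_{tt} = -4, P_{uu} = 10, P_{tu} = 4, giving D = -56 < 0, so the point is a saddle point.
P(-37/28, -1/14) = 565/56.

565/56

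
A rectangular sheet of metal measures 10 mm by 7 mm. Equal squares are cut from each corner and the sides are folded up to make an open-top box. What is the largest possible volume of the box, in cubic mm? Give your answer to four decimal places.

42.3766

With cut size x, the volume is V(x) = x(10 − 2x)(7 − 2x) for 0 < x < 3.5.
V'(x) = 12x^2 − 68x + 70. Setting V'(x) = 0 gives x ≈ 1.3520 (the root in (0, 3.5)).
V''(x) = 24x − 68 is negative there, so this is the maximum; V ≈ 42.3766.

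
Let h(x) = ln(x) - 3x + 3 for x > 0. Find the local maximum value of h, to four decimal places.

h'(x) = 1/x − 3 = 0 gives x = 1/3.
h''(x) = -1/x², which is negative for x > 0, so this is a local maximum.
h(1/3) = 1·ln(1/3) - 1 + 3 ≈ 0.9014.

0.9014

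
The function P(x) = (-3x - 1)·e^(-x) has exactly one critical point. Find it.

2/3

By the product rule, P'(x) = (3x - 2)·e^(-x). Since e^(-x) > 0, the only critical point is x = 2/3.
P''(2/3) has the same sign as 3 > 0, so this is a local minimum.
P(2/3) = (-3)·e^(-2/3) ≈ -1.5403.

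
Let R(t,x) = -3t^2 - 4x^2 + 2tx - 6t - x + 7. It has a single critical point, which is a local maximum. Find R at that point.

∂R/∂t = -6t + 2x - 6 = 0 and ∂R/∂x = 2t - 8x - 1 = 0, so (t, x) = (-25/22, -9/22).
The Hessian has R_{tt} = -6, R_{xx} = -8, R_{tx} = 2, giving D = 44 > 0 with R_{tt} < 0, so the point is a local maximum.
R(-25/22, -9/22) = 467/44.

467/44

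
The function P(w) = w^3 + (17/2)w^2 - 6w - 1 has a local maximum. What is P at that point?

125

P'(w) = 3w^2 + 17w - 6 = 0 at w = -6, 1/3.
Since P''(w) = 6w + 17, we get P''(-6) = -19 < 0 ⇒ local maximum; P''(1/3) = 19 > 0 ⇒ local minimum.
The local maximum is P(-6) = 125.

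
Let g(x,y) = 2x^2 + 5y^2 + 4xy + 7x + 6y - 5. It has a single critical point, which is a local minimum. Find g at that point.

-269/24

∂g/∂x = 4x + 4y + 7 = 0 and ∂g/∂y = 4x + 10y + 6 = 0, so (x, y) = (-23/12, 1/6).
The Hessian has g_{xx} = 4, g_{yy} = 10, g_{xy} = 4, giving D = 24 > 0 with g_{xx} > 0, so the point is a local minimum.
g(-23/12, 1/6) = -269/24.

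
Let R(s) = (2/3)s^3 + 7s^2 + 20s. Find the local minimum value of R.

-52/3

Critical points: R'(s) = 2s^2 + 14s + 20 vanishes at s = -5, -2.
Since R''(s) = 4s + 14, we get R''(-5) = -6 < 0 ⇒ local maximum; R''(-2) = 6 > 0 ⇒ local minimum.
The local minimum is R(-2) = -52/3.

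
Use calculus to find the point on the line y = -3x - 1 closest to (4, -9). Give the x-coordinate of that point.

14/5

Minimize D(x)^2 = (x - 4)^2 + (-3x + 8)^2.
d/dx[D^2] = 2(x - 4) + 2·(-3)·(-3x + 8) = 0 ⇒ x = 14/5.
Then y = -47/5 and the distance is √(8/5) ≈ 1.2649.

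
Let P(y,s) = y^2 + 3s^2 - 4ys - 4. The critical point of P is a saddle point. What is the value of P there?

-4

∂P/∂y = 2y - 4s = 0 and ∂P/∂s = -4y + 6s = 0, so (y, s) = (0, 0).
The Hessian has P_{yy} = 2, P_{ss} = 6, P_{ys} = -4, giving D = -4 < 0, so the point is a saddle point.
P(0, 0) = -4.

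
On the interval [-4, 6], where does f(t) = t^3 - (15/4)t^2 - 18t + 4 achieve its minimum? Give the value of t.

The derivative is 3t^2 - (15/2)t - 18, which vanishes at t = -3/2 and t = 4.
Compare values at every candidate in [-4, 6]: f(-4) = -48; f(-3/2) = 307/16; f(4) = -64; f(6) = -23.
So the minimum is f(4) = -64.

4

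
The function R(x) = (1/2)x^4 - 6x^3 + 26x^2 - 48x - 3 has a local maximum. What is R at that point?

-69/2

Critical points: R'(x) = 2x^3 - 18x^2 + 52x - 48 vanishes at x = 2, 3, 4.
Second-derivative test with R''(x) = 6x^2 - 36x + 52: R''(2) = 4 > 0 ⇒ local minimum; R''(3) = -2 < 0 ⇒ local maximum; R''(4) = 4 > 0 ⇒ local minimum.
So the local maximum value is R(3) = -69/2.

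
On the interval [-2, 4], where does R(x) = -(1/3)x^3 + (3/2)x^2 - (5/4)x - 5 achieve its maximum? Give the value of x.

The derivative is -x^2 + 3x - 5/4, which vanishes at x = 1/2 and x = 5/2.
Compare values at every candidate in [-2, 4]: R(-2) = 37/6; R(1/2) = -127/24; R(5/2) = -95/24; R(4) = -22/3.
So the maximum is R(-2) = 37/6.

-2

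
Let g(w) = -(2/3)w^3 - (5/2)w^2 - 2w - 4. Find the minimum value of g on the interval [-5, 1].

g'(w) = -2w^2 - 5w - 2, which vanishes at w = -2 and w = -1/2.
Candidates: g(-5) = 161/6; g(-2) = -14/3; g(-1/2) = -85/24; g(1) = -55/6.
The minimum over the interval is -55/6, attained at w = 1.

-55/6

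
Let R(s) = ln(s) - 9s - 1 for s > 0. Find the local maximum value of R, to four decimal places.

R'(s) = 1/s − 9 = 0 gives s = 1/9.
R''(s) = -1/s², which is negative for s > 0, so this is a local maximum.
R(1/9) = 1·ln(1/9) - 1 - 1 ≈ -4.1972.

-4.1972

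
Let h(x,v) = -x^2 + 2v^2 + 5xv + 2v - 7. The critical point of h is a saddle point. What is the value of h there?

∂h/∂x = -2x + 5v = 0 and ∂h/∂v = 5x + 4v + 2 = 0, so (x, v) = (-10/33, -4/33).
The Hessian has h_{xx} = -2, h_{vv} = 4, h_{xv} = 5, giving D = -33 < 0, so the point is a saddle point.
h(-10/33, -4/33) = -235/33.

-235/33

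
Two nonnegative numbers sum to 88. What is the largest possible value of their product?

With x + y = 88, the product is P(x) = x(88 − x).
P'(x) = 88 − 2x = 0 gives x = 44; P'' = −2 < 0, so this is the maximum.
P = 44·44 = 1936.

1936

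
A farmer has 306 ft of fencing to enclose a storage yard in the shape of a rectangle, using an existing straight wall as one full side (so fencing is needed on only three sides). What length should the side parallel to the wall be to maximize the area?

153

Let the sides perpendicular to the wall have length x and the parallel side y, so 2x + y = 306 and the area is A = xy = x(306 − 2x).
A'(x) = 306 − 4x = 0 gives x = 153/2, and A''(x) = −4 < 0 confirms a maximum.
Then y = 306 − 2·153/2 = 153 and A = 23409/2.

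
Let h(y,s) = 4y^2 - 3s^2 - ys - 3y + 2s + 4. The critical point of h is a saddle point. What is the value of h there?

179/49

∂h/∂y = 8y - s - 3 = 0 and ∂h/∂s = -y - 6s + 2 = 0, so (y, s) = (20/49, 13/49).
The Hessian has h_{yy} = 8, h_{ss} = -6, h_{ys} = -1, giving D = -49 < 0, so the point is a saddle point.
h(20/49, 13/49) = 179/49.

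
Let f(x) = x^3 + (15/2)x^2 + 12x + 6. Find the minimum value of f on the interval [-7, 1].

-107/2

The derivative is 3x^2 + 15x + 12, which vanishes at x = -4 and x = -1.
Evaluating at the critical points and endpoints: f(-7) = -107/2, f(-4) = 14, f(-1) = 1/2, f(1) = 53/2.
So the minimum is f(-7) = -107/2.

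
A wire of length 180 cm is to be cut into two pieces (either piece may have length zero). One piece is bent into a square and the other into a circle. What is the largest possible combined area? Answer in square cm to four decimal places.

Let x be the length used for the square. Square side x/4; circle radius (180−x)/(2π).
A(x) = (x/4)² + π·((180−x)/(2π))² = x²/16 + (180−x)²/(4π) for 0 ≤ x ≤ 180. A'(x) = x/8 − (180−x)/(2π) = 0 gives x = 4·180/(π+4) ≈ 100.8178.
A'' > 0, so the interior critical point is a minimum; the maximum is at an endpoint. A(0) = 2578.3101 and A(180) = 2025.0000, so the largest area is 2578.3101.

2578.3101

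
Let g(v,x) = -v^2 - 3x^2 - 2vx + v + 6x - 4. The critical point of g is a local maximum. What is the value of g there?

-5/8

∂g/∂v = -2v - 2x + 1 = 0 and ∂g/∂x = -2v - 6x + 6 = 0, so (v, x) = (-3/4, 5/4).
The Hessian has g_{vv} = -2, g_{xx} = -6, g_{vx} = -2, giving D = 8 > 0 with g_{vv} < 0, so the point is a local maximum.
g(-3/4, 5/4) = -5/8.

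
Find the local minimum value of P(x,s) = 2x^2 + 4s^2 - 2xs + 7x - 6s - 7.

-95/7

∂P/∂x = 4x - 2s + 7 = 0 and ∂P/∂s = -2x + 8s - 6 = 0, so (x, s) = (-11/7, 5/14).
The Hessian has P_{xx} = 4, P_{ss} = 8, P_{xs} = -2, giving D = 28 > 0 with P_{xx} > 0, so the point is a local minimum.
P(-11/7, 5/14) = -95/7.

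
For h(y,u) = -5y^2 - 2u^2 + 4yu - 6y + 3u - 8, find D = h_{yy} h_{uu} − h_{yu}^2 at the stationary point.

∂h/∂y = -10y + 4u - 6 = 0 and ∂h/∂u = 4y - 4u + 3 = 0, so (y, u) = (-1/2, 1/4).
The Hessian has h_{yy} = -10, h_{uu} = -4, h_{yu} = 4, giving D = 24 > 0 with h_{yy} < 0, so the point is a local maximum.
D = (-10)·(-4) − (4)^2 = 24.

24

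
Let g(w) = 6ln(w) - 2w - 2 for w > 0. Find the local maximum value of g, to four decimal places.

-1.4083

g'(w) = 6/w − 2 = 0 gives w = 3.
g''(w) = -6/w², which is negative for w > 0, so this is a local maximum.
g(3) = 6·ln(3) - 6 - 2 ≈ -1.4083.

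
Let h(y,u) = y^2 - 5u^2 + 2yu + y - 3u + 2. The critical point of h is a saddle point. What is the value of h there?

29/12

∂h/∂y = 2y + 2u + 1 = 0 and ∂h/∂u = 2y - 10u - 3 = 0, so (y, u) = (-1/6, -1/3).
The Hessian has h_{yy} = 2, h_{uu} = -10, h_{yu} = 2, giving D = -24 < 0, so the point is a saddle point.
h(-1/6, -1/3) = 29/12.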